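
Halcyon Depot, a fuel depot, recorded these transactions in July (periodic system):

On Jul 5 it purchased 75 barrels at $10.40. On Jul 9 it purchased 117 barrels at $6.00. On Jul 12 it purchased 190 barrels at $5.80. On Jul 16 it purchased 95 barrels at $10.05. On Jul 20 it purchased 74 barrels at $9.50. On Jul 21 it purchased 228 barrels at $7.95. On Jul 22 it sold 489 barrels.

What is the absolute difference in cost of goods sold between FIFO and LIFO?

$351.20

FIFO COGS: 75 @ $10.40 + 117 @ $6.00 + 190 @ $5.80 + 95 @ $10.05 + 12 @ $9.50 = $3,652.75
LIFO COGS: 228 @ $7.95 + 74 @ $9.50 + 95 @ $10.05 + 92 @ $5.80 = $4,003.95
Difference = |$3,652.75 − $4,003.95| = $351.20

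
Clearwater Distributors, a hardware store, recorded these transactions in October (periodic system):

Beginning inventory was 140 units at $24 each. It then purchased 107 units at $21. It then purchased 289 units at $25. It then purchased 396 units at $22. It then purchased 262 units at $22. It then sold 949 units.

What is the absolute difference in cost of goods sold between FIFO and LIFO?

$175

FIFO COGS: 140 @ $24 + 107 @ $21 + 289 @ $25 + 396 @ $22 + 17 @ $22 = $21,918
LIFO COGS: 262 @ $22 + 396 @ $22 + 289 @ $25 + 2 @ $21 = $21,743
Difference = |$21,918 − $21,743| = $175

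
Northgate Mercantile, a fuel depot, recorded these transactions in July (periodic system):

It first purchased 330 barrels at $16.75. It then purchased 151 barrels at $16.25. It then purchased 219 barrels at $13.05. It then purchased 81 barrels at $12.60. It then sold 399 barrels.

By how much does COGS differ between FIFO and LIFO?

FIFO COGS: 330 @ $16.75 + 69 @ $16.25 = $6,648.75
LIFO COGS: 81 @ $12.60 + 219 @ $13.05 + 99 @ $16.25 = $5,487.30
Difference = |$6,648.75 − $5,487.30| = $1,161.45

$1,161.45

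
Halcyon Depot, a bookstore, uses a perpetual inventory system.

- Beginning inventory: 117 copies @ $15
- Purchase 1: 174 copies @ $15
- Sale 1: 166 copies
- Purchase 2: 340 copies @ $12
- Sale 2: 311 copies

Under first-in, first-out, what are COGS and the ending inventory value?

Sale 1 (166) [FIFO — oldest first]: 117 @ $15 + 49 @ $15 = $2,490
Sale 2 (311) [FIFO — oldest first]: 125 @ $15 + 186 @ $12 = $4,107
Total COGS = $2,490 + $4,107 = $6,597
Ending inventory: 154 @ $12 = $1,848
Check: goods available $8,445 = COGS $6,597 + ending $1,848

COGS = $6,597; ending inventory = $1,848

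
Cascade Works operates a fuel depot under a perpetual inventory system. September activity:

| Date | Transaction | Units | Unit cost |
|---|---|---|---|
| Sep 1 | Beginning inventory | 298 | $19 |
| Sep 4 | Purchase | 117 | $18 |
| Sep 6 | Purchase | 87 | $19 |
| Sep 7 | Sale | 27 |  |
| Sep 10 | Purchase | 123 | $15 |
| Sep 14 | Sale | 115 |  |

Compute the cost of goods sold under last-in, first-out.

Sep 7, 27 sold [LIFO — newest first]: 27 @ $19 = $513
Sep 14, 115 sold [LIFO — newest first]: 115 @ $15 = $1,725
Total COGS = $513 + $1,725 = $2,238
Ending inventory: 298 @ $19 + 117 @ $18 + 60 @ $19 + 8 @ $15 = $9,028

COGS = $2,238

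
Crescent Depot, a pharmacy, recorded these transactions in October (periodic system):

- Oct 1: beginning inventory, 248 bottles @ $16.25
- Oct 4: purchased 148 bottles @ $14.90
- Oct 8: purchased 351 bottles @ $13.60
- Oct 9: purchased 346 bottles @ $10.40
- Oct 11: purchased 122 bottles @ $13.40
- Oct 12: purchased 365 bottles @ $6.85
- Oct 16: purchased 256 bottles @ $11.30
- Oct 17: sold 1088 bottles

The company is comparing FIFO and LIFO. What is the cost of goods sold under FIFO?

FIFO COGS: 248 @ $16.25 + 148 @ $14.90 + 351 @ $13.60 + 341 @ $10.40 = $14,555.20
LIFO COGS: 256 @ $11.30 + 365 @ $6.85 + 122 @ $13.40 + 345 @ $10.40 = $10,615.85

COGS = $14,555.20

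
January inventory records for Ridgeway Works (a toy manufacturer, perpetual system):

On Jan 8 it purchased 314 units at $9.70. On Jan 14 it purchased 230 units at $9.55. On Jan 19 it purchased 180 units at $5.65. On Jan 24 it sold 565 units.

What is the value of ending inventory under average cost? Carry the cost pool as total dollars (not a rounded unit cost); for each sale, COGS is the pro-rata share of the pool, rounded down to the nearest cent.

Ending inventory = $1,374.63

After Jan 8: 314 on hand, pool $3,045.80 (≈ $9.7000 each)
After Jan 14: 544 on hand, pool $5,242.30 (≈ $9.6366 each)
After Jan 19: 724 on hand, pool $6,259.30 (≈ $8.6454 each)
Jan 24, sell 565: 565/724 × $6,259.30 → $4,884.67
Ending inventory (cost pool remaining) = $1,374.63
Check: goods available $6,259.30 = COGS $4,884.67 + ending $1,374.63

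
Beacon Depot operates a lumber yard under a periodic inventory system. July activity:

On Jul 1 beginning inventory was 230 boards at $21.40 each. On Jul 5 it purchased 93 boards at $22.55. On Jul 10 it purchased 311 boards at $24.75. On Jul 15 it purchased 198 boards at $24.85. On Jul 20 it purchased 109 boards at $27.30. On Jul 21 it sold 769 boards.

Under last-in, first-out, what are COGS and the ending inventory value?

Jul 21, 769 sold [LIFO — newest first]: 109 @ $27.30 + 198 @ $24.85 + 311 @ $24.75 + 93 @ $22.55 + 58 @ $21.40 = $18,931.60
Ending inventory: 172 @ $21.40 = $3,680.80
Check: goods available $22,612.40 = COGS $18,931.60 + ending $3,680.80

COGS = $18,931.60; ending inventory = $3,680.80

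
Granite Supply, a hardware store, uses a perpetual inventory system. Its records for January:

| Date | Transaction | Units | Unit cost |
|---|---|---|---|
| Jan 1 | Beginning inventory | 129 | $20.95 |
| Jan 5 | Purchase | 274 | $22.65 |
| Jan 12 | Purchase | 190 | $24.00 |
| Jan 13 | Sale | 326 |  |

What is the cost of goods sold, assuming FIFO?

Jan 13, 326 sold [FIFO — oldest first]: 129 @ $20.95 + 197 @ $22.65 = $7,164.60
Ending inventory: 77 @ $22.65 + 190 @ $24.00 = $6,304.05

COGS = $7,164.60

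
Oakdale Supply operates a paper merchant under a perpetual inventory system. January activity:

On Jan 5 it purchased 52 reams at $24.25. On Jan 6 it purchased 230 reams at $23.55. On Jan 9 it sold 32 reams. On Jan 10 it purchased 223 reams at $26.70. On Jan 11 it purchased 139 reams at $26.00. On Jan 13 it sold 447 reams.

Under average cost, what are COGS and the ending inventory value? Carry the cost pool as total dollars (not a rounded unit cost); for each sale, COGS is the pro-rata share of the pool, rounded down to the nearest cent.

COGS = $12,069.94; ending inventory = $4,175.66

After Jan 5: 52 on hand, pool $1,261.00 (≈ $24.2500 each)
After Jan 6: 282 on hand, pool $6,677.50 (≈ $23.6791 each)
Jan 9, sell 32: 32/282 × $6,677.50 → $757.73
After Jan 10: 473 on hand, pool $11,873.87 (≈ $25.1033 each)
After Jan 11: 612 on hand, pool $15,487.87 (≈ $25.3070 each)
Jan 13, sell 447: 447/612 × $15,487.87 → $11,312.21
Total COGS = $757.73 + $11,312.21 = $12,069.94
Ending inventory (cost pool remaining) = $4,175.66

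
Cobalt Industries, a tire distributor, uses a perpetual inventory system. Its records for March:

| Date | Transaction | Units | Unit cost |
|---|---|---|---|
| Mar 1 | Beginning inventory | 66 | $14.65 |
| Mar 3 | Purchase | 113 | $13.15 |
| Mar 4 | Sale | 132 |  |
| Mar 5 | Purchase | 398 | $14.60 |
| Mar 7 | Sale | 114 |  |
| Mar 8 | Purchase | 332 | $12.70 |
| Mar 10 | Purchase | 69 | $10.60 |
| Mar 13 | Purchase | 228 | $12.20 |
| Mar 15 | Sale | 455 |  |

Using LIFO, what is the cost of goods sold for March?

Mar 4, 132 sold [LIFO — newest first]: 113 @ $13.15 + 19 @ $14.65 = $1,764.30
Mar 7, 114 sold [LIFO — newest first]: 114 @ $14.60 = $1,664.40
Mar 15, 455 sold [LIFO — newest first]: 228 @ $12.20 + 69 @ $10.60 + 158 @ $12.70 = $5,519.60
Total COGS = $1,764.30 + $1,664.40 + $5,519.60 = $8,948.30
Ending inventory: 47 @ $14.65 + 284 @ $14.60 + 174 @ $12.70 = $7,044.75
Check: goods available $15,993.05 = COGS $8,948.30 + ending $7,044.75

COGS = $8,948.30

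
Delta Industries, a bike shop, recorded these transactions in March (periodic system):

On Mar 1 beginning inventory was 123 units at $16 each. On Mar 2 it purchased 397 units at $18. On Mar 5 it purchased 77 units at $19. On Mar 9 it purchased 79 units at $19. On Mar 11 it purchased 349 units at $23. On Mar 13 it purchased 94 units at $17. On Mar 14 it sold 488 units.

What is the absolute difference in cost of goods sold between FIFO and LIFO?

FIFO COGS: 123 @ $16 + 365 @ $18 = $8,538
LIFO COGS: 94 @ $17 + 349 @ $23 + 45 @ $19 = $10,480
Difference = |$8,538 − $10,480| = $1,942

$1,942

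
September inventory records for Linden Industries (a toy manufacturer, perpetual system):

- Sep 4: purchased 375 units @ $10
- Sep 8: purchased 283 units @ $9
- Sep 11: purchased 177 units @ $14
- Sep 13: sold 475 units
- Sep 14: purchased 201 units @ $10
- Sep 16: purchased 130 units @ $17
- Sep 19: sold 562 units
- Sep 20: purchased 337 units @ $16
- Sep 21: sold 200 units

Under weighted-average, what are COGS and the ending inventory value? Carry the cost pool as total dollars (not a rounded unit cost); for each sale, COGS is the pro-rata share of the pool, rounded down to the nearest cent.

COGS = $14,456.30; ending inventory = $3,930.70

After Sep 4: 375 on hand, pool $3,750.00 (≈ $10.0000 each)
After Sep 8: 658 on hand, pool $6,297.00 (≈ $9.5699 each)
After Sep 11: 835 on hand, pool $8,775.00 (≈ $10.5090 each)
Sep 13, sell 475: 475/835 × $8,775.00 → $4,991.76
After Sep 14: 561 on hand, pool $5,793.24 (≈ $10.3266 each)
After Sep 16: 691 on hand, pool $8,003.24 (≈ $11.5821 each)
Sep 19, sell 562: 562/691 × $8,003.24 → $6,509.14
After Sep 20: 466 on hand, pool $6,886.10 (≈ $14.7770 each)
Sep 21, sell 200: 200/466 × $6,886.10 → $2,955.40
Total COGS = $4,991.76 + $6,509.14 + $2,955.40 = $14,456.30
Ending inventory (cost pool remaining) = $3,930.70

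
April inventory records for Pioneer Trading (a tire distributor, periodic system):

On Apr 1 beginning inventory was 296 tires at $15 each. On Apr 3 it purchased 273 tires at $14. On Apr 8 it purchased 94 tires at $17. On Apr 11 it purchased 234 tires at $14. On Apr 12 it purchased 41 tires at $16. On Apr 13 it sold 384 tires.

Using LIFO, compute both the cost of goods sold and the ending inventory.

COGS = $5,740; ending inventory = $8,052

Apr 13, 384 sold [LIFO — newest first]: 41 @ $16 + 234 @ $14 + 94 @ $17 + 15 @ $14 = $5,740
Ending inventory: 296 @ $15 + 258 @ $14 = $8,052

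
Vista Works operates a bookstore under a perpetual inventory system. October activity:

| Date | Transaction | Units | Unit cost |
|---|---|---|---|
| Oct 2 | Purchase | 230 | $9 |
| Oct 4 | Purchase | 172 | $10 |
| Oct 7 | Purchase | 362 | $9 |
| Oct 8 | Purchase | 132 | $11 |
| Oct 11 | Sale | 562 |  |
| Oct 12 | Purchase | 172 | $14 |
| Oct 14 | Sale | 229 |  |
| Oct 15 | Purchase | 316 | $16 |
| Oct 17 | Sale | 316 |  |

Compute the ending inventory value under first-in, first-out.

Ending inventory = $4,432

Oct 11, 562 sold [FIFO — oldest first]: 230 @ $9 + 172 @ $10 + 160 @ $9 = $5,230
Oct 14, 229 sold [FIFO — oldest first]: 202 @ $9 + 27 @ $11 = $2,115
Oct 17, 316 sold [FIFO — oldest first]: 105 @ $11 + 172 @ $14 + 39 @ $16 = $4,187
Total COGS = $5,230 + $2,115 + $4,187 = $11,532
Ending inventory: 277 @ $16 = $4,432
Check: goods available $15,964 = COGS $11,532 + ending $4,432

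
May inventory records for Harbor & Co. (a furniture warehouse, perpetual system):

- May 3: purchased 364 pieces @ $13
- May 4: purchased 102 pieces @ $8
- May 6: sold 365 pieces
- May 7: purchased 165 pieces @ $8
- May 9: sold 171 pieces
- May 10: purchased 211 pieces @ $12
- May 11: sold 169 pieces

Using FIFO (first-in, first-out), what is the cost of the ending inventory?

May 6, 365 sold [FIFO — oldest first]: 364 @ $13 + 1 @ $8 = $4,740
May 9, 171 sold [FIFO — oldest first]: 101 @ $8 + 70 @ $8 = $1,368
May 11, 169 sold [FIFO — oldest first]: 95 @ $8 + 74 @ $12 = $1,648
Total COGS = $4,740 + $1,368 + $1,648 = $7,756
Ending inventory: 137 @ $12 = $1,644

Ending inventory = $1,644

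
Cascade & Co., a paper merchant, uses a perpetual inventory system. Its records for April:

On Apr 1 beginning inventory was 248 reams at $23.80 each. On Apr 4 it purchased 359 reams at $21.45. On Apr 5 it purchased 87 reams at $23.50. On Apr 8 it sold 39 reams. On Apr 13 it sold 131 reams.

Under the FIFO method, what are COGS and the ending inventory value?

COGS = $4,046.00; ending inventory = $11,601.45

Apr 8, 39 sold [FIFO — oldest first]: 39 @ $23.80 = $928.20
Apr 13, 131 sold [FIFO — oldest first]: 131 @ $23.80 = $3,117.80
Total COGS = $928.20 + $3,117.80 = $4,046.00
Ending inventory: 78 @ $23.80 + 359 @ $21.45 + 87 @ $23.50 = $11,601.45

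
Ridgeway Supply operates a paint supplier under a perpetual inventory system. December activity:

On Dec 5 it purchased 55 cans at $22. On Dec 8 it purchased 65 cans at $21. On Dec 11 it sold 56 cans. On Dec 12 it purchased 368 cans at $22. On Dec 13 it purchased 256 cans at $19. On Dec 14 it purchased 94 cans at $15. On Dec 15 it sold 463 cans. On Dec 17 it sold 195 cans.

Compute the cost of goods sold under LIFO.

COGS = $14,226

Dec 11, 56 sold [LIFO — newest first]: 56 @ $21 = $1,176
Dec 15, 463 sold [LIFO — newest first]: 94 @ $15 + 256 @ $19 + 113 @ $22 = $8,760
Dec 17, 195 sold [LIFO — newest first]: 195 @ $22 = $4,290
Total COGS = $1,176 + $8,760 + $4,290 = $14,226
Ending inventory: 55 @ $22 + 9 @ $21 + 60 @ $22 = $2,719
Check: goods available $16,945 = COGS $14,226 + ending $2,719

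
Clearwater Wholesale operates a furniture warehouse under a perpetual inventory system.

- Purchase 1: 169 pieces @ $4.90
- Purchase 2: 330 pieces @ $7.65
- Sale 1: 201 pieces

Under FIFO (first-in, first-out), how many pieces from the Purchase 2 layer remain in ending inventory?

298

Sale 1 (201) [FIFO — oldest first]: 169 @ $4.90 + 32 @ $7.65 = $1,072.90
Ending inventory: 298 @ $7.65 = $2,279.70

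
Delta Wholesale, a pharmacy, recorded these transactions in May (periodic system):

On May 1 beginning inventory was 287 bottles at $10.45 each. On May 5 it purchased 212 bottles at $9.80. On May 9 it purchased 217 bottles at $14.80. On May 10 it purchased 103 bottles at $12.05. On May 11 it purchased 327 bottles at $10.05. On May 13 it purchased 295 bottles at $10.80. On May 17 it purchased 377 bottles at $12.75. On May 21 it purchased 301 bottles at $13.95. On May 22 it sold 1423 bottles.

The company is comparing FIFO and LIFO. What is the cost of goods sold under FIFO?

COGS = $15,807.45

FIFO COGS: 287 @ $10.45 + 212 @ $9.80 + 217 @ $14.80 + 103 @ $12.05 + 327 @ $10.05 + 277 @ $10.80 = $15,807.45
LIFO COGS: 301 @ $13.95 + 377 @ $12.75 + 295 @ $10.80 + 327 @ $10.05 + 103 @ $12.05 + 20 @ $14.80 = $17,015.20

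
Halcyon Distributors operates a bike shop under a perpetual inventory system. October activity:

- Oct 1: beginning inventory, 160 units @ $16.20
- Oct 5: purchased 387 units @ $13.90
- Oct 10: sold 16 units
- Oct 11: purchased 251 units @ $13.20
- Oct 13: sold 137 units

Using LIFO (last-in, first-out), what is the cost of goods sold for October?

COGS = $2,030.80

Oct 10, 16 sold [LIFO — newest first]: 16 @ $13.90 = $222.40
Oct 13, 137 sold [LIFO — newest first]: 137 @ $13.20 = $1,808.40
Total COGS = $222.40 + $1,808.40 = $2,030.80
Ending inventory: 160 @ $16.20 + 371 @ $13.90 + 114 @ $13.20 = $9,253.70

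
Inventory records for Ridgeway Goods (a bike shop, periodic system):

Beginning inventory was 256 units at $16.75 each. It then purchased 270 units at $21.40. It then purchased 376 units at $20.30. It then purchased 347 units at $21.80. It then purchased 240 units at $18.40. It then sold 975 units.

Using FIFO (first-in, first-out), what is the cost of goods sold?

COGS = $19,290.20

Sale 1 (975) [FIFO — oldest first]: 256 @ $16.75 + 270 @ $21.40 + 376 @ $20.30 + 73 @ $21.80 = $19,290.20
Ending inventory: 274 @ $21.80 + 240 @ $18.40 = $10,389.20
Check: goods available $29,679.40 = COGS $19,290.20 + ending $10,389.20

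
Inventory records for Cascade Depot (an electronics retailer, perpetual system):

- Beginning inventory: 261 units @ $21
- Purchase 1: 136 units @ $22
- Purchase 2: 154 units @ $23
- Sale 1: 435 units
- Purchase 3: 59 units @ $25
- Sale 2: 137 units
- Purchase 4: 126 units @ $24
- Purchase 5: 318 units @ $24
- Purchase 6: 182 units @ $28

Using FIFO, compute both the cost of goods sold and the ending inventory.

COGS = $12,540; ending inventory = $16,702

Sale 1 (435) [FIFO — oldest first]: 261 @ $21 + 136 @ $22 + 38 @ $23 = $9,347
Sale 2 (137) [FIFO — oldest first]: 116 @ $23 + 21 @ $25 = $3,193
Total COGS = $9,347 + $3,193 = $12,540
Ending inventory: 38 @ $25 + 126 @ $24 + 318 @ $24 + 182 @ $28 = $16,702
Check: goods available $29,242 = COGS $12,540 + ending $16,702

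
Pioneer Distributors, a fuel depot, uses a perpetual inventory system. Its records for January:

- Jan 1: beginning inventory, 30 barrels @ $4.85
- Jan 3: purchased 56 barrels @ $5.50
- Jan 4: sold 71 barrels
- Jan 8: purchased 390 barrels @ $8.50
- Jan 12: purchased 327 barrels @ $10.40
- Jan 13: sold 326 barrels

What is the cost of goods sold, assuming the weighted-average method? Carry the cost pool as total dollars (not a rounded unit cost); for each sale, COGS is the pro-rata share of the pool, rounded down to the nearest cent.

COGS = $3,400.54

After Jan 1: 30 on hand, pool $145.50 (≈ $4.8500 each)
After Jan 3: 86 on hand, pool $453.50 (≈ $5.2733 each)
Jan 4, sell 71: 71/86 × $453.50 → $374.40
After Jan 8: 405 on hand, pool $3,394.10 (≈ $8.3805 each)
After Jan 12: 732 on hand, pool $6,794.90 (≈ $9.2827 each)
Jan 13, sell 326: 326/732 × $6,794.90 → $3,026.14
Total COGS = $374.40 + $3,026.14 = $3,400.54
Ending inventory (cost pool remaining) = $3,768.76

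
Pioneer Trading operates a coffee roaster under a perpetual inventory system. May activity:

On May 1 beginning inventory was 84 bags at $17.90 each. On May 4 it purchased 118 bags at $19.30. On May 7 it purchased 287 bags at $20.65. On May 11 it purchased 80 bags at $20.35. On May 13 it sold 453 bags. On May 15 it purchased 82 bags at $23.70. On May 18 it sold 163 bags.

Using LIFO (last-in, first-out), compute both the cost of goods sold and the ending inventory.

May 13, 453 sold [LIFO — newest first]: 80 @ $20.35 + 287 @ $20.65 + 86 @ $19.30 = $9,214.35
May 18, 163 sold [LIFO — newest first]: 82 @ $23.70 + 32 @ $19.30 + 49 @ $17.90 = $3,438.10
Total COGS = $9,214.35 + $3,438.10 = $12,652.45
Ending inventory: 35 @ $17.90 = $626.50

COGS = $12,652.45; ending inventory = $626.50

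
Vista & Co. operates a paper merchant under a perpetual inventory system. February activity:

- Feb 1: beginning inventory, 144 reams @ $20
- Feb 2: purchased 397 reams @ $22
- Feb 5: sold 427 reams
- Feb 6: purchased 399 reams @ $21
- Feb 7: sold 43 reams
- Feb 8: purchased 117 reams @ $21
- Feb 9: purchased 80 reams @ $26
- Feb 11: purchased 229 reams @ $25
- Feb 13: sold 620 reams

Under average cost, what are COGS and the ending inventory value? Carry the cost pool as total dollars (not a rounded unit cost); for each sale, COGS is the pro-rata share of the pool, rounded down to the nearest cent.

After Feb 1: 144 on hand, pool $2,880.00 (≈ $20.0000 each)
After Feb 2: 541 on hand, pool $11,614.00 (≈ $21.4677 each)
Feb 5, sell 427: 427/541 × $11,614.00 → $9,166.68
After Feb 6: 513 on hand, pool $10,826.32 (≈ $21.1039 each)
Feb 7, sell 43: 43/513 × $10,826.32 → $907.46
After Feb 8: 587 on hand, pool $12,375.86 (≈ $21.0832 each)
After Feb 9: 667 on hand, pool $14,455.86 (≈ $21.6730 each)
After Feb 11: 896 on hand, pool $20,180.86 (≈ $22.5233 each)
Feb 13, sell 620: 620/896 × $20,180.86 → $13,964.43
Total COGS = $9,166.68 + $907.46 + $13,964.43 = $24,038.57
Ending inventory (cost pool remaining) = $6,216.43

COGS = $24,038.57; ending inventory = $6,216.43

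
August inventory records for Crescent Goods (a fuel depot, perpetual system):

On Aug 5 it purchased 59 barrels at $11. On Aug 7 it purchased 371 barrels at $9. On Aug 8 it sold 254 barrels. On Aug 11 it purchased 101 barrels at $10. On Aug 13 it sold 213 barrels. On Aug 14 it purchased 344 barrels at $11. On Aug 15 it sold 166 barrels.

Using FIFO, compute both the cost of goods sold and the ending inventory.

Aug 8, 254 sold [FIFO — oldest first]: 59 @ $11 + 195 @ $9 = $2,404
Aug 13, 213 sold [FIFO — oldest first]: 176 @ $9 + 37 @ $10 = $1,954
Aug 15, 166 sold [FIFO — oldest first]: 64 @ $10 + 102 @ $11 = $1,762
Total COGS = $2,404 + $1,954 + $1,762 = $6,120
Ending inventory: 242 @ $11 = $2,662

COGS = $6,120; ending inventory = $2,662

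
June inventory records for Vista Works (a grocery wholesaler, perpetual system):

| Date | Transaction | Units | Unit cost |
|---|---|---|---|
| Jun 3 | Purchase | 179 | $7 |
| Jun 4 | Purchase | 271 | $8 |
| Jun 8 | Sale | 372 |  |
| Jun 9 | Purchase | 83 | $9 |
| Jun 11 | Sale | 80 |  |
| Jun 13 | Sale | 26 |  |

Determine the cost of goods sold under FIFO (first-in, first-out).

COGS = $3,673

Jun 8, 372 sold [FIFO — oldest first]: 179 @ $7 + 193 @ $8 = $2,797
Jun 11, 80 sold [FIFO — oldest first]: 78 @ $8 + 2 @ $9 = $642
Jun 13, 26 sold [FIFO — oldest first]: 26 @ $9 = $234
Total COGS = $2,797 + $642 + $234 = $3,673
Ending inventory: 55 @ $9 = $495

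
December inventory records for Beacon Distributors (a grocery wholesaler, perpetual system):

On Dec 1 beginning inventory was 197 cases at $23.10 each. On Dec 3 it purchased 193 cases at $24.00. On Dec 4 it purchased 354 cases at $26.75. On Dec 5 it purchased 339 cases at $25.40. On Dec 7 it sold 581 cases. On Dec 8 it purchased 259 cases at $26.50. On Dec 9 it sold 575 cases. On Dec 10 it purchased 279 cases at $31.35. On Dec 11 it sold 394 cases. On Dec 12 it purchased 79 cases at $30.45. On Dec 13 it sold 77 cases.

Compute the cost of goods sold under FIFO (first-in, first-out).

COGS = $43,055.65

Dec 7, 581 sold [FIFO — oldest first]: 197 @ $23.10 + 193 @ $24.00 + 191 @ $26.75 = $14,291.95
Dec 9, 575 sold [FIFO — oldest first]: 163 @ $26.75 + 339 @ $25.40 + 73 @ $26.50 = $14,905.35
Dec 11, 394 sold [FIFO — oldest first]: 186 @ $26.50 + 208 @ $31.35 = $11,449.80
Dec 13, 77 sold [FIFO — oldest first]: 71 @ $31.35 + 6 @ $30.45 = $2,408.55
Total COGS = $14,291.95 + $14,905.35 + $11,449.80 + $2,408.55 = $43,055.65
Ending inventory: 73 @ $30.45 = $2,222.85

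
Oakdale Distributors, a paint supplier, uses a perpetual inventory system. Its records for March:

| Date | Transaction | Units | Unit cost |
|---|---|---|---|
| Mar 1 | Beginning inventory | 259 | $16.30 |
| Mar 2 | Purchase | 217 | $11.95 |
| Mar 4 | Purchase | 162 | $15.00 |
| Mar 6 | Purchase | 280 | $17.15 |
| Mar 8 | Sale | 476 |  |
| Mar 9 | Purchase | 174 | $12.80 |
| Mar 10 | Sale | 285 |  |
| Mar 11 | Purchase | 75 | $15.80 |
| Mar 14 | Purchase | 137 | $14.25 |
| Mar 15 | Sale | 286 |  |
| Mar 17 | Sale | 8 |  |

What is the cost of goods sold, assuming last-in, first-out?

COGS = $15,352.60

Mar 8, 476 sold [LIFO — newest first]: 280 @ $17.15 + 162 @ $15.00 + 34 @ $11.95 = $7,638.30
Mar 10, 285 sold [LIFO — newest first]: 174 @ $12.80 + 111 @ $11.95 = $3,553.65
Mar 15, 286 sold [LIFO — newest first]: 137 @ $14.25 + 75 @ $15.80 + 72 @ $11.95 + 2 @ $16.30 = $4,030.25
Mar 17, 8 sold [LIFO — newest first]: 8 @ $16.30 = $130.40
Total COGS = $7,638.30 + $3,553.65 + $4,030.25 + $130.40 = $15,352.60
Ending inventory: 249 @ $16.30 = $4,058.70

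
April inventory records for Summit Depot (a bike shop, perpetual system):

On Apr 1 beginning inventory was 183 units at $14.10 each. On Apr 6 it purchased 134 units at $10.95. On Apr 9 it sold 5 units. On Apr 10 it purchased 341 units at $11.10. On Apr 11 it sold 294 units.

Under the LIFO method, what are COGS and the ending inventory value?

Apr 9, 5 sold [LIFO — newest first]: 5 @ $10.95 = $54.75
Apr 11, 294 sold [LIFO — newest first]: 294 @ $11.10 = $3,263.40
Total COGS = $54.75 + $3,263.40 = $3,318.15
Ending inventory: 183 @ $14.10 + 129 @ $10.95 + 47 @ $11.10 = $4,514.55
Check: goods available $7,832.70 = COGS $3,318.15 + ending $4,514.55

COGS = $3,318.15; ending inventory = $4,514.55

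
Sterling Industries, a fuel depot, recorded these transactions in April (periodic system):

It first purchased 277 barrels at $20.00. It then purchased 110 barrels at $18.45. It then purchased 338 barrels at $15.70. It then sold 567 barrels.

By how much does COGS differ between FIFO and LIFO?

FIFO COGS: 277 @ $20.00 + 110 @ $18.45 + 180 @ $15.70 = $10,395.50
LIFO COGS: 338 @ $15.70 + 110 @ $18.45 + 119 @ $20.00 = $9,716.10
Difference = |$10,395.50 − $9,716.10| = $679.40

$679.40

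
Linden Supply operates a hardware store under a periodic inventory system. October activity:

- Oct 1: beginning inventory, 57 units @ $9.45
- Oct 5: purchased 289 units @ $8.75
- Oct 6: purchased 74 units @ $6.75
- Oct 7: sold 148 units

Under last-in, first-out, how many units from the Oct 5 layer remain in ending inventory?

215

Oct 7, 148 sold [LIFO — newest first]: 74 @ $6.75 + 74 @ $8.75 = $1,147.00
Ending inventory: 57 @ $9.45 + 215 @ $8.75 = $2,419.90
Check: goods available $3,566.90 = COGS $1,147.00 + ending $2,419.90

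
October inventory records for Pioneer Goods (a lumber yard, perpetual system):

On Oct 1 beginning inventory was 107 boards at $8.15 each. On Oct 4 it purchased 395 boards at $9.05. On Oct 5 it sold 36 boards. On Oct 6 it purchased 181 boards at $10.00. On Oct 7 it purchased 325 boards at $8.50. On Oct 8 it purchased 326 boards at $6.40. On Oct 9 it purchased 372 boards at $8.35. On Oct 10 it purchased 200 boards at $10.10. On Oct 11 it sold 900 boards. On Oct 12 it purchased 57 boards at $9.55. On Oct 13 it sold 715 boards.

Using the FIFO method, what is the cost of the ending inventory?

Oct 5, 36 sold [FIFO — oldest first]: 36 @ $8.15 = $293.40
Oct 11, 900 sold [FIFO — oldest first]: 71 @ $8.15 + 395 @ $9.05 + 181 @ $10.00 + 253 @ $8.50 = $8,113.90
Oct 13, 715 sold [FIFO — oldest first]: 72 @ $8.50 + 326 @ $6.40 + 317 @ $8.35 = $5,345.35
Total COGS = $293.40 + $8,113.90 + $5,345.35 = $13,752.65
Ending inventory: 55 @ $8.35 + 200 @ $10.10 + 57 @ $9.55 = $3,023.60

Ending inventory = $3,023.60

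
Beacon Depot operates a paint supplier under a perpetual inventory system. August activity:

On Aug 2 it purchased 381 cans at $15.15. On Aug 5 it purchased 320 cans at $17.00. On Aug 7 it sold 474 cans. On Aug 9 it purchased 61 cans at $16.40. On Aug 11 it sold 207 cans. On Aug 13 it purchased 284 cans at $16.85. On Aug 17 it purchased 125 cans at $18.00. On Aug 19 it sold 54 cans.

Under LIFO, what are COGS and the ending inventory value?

COGS = $11,957.40; ending inventory = $7,290.55

Aug 7, 474 sold [LIFO — newest first]: 320 @ $17.00 + 154 @ $15.15 = $7,773.10
Aug 11, 207 sold [LIFO — newest first]: 61 @ $16.40 + 146 @ $15.15 = $3,212.30
Aug 19, 54 sold [LIFO — newest first]: 54 @ $18.00 = $972.00
Total COGS = $7,773.10 + $3,212.30 + $972.00 = $11,957.40
Ending inventory: 81 @ $15.15 + 284 @ $16.85 + 71 @ $18.00 = $7,290.55
Check: goods available $19,247.95 = COGS $11,957.40 + ending $7,290.55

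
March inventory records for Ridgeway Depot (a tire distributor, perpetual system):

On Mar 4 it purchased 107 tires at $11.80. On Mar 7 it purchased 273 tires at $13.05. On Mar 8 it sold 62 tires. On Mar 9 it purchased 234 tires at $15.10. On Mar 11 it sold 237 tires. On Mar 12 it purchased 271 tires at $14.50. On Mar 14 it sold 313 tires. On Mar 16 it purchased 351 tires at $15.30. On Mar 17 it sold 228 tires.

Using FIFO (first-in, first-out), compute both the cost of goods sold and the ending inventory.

COGS = $11,635.65; ending inventory = $6,022.80

Mar 8, 62 sold [FIFO — oldest first]: 62 @ $11.80 = $731.60
Mar 11, 237 sold [FIFO — oldest first]: 45 @ $11.80 + 192 @ $13.05 = $3,036.60
Mar 14, 313 sold [FIFO — oldest first]: 81 @ $13.05 + 232 @ $15.10 = $4,560.25
Mar 17, 228 sold [FIFO — oldest first]: 2 @ $15.10 + 226 @ $14.50 = $3,307.20
Total COGS = $731.60 + $3,036.60 + $4,560.25 + $3,307.20 = $11,635.65
Ending inventory: 45 @ $14.50 + 351 @ $15.30 = $6,022.80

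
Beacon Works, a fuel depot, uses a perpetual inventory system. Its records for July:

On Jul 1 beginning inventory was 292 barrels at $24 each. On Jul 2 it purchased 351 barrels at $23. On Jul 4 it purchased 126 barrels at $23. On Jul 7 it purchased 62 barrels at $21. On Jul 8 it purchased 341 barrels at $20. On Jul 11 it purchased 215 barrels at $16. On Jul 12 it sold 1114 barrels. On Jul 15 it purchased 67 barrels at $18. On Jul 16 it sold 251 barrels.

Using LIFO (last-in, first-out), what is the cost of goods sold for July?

Jul 12, 1114 sold [LIFO — newest first]: 215 @ $16 + 341 @ $20 + 62 @ $21 + 126 @ $23 + 351 @ $23 + 19 @ $24 = $22,989
Jul 16, 251 sold [LIFO — newest first]: 67 @ $18 + 184 @ $24 = $5,622
Total COGS = $22,989 + $5,622 = $28,611
Ending inventory: 89 @ $24 = $2,136

COGS = $28,611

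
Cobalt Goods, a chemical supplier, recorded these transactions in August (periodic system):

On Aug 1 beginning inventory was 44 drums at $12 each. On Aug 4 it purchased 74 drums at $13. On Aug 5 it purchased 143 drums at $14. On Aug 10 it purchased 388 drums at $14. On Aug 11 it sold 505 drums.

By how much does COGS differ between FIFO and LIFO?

FIFO COGS: 44 @ $12 + 74 @ $13 + 143 @ $14 + 244 @ $14 = $6,908
LIFO COGS: 388 @ $14 + 117 @ $14 = $7,070
Difference = |$6,908 − $7,070| = $162

$162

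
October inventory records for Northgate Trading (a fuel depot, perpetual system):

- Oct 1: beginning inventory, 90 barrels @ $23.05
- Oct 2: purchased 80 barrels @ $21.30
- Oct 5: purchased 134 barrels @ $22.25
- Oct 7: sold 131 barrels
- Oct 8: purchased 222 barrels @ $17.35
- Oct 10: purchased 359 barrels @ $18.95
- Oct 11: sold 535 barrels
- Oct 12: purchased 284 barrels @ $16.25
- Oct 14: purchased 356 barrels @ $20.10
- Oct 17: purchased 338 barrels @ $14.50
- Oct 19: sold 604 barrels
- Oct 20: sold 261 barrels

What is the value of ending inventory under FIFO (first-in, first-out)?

Ending inventory = $4,814.00

Oct 7, 131 sold [FIFO — oldest first]: 90 @ $23.05 + 41 @ $21.30 = $2,947.80
Oct 11, 535 sold [FIFO — oldest first]: 39 @ $21.30 + 134 @ $22.25 + 222 @ $17.35 + 140 @ $18.95 = $10,316.90
Oct 19, 604 sold [FIFO — oldest first]: 219 @ $18.95 + 284 @ $16.25 + 101 @ $20.10 = $10,795.15
Oct 20, 261 sold [FIFO — oldest first]: 255 @ $20.10 + 6 @ $14.50 = $5,212.50
Total COGS = $2,947.80 + $10,316.90 + $10,795.15 + $5,212.50 = $29,272.35
Ending inventory: 332 @ $14.50 = $4,814.00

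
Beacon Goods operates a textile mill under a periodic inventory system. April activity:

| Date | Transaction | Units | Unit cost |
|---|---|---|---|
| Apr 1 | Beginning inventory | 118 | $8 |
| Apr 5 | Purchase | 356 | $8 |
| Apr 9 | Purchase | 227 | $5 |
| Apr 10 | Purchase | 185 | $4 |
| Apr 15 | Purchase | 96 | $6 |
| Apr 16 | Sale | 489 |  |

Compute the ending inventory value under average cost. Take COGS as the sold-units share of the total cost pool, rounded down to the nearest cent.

Ending inventory = $3,134.22

Apr 16, sell 489: 489/982 × $6,243.00 → $3,108.78
Ending inventory (cost pool remaining) = $3,134.22
Check: goods available $6,243.00 = COGS $3,108.78 + ending $3,134.22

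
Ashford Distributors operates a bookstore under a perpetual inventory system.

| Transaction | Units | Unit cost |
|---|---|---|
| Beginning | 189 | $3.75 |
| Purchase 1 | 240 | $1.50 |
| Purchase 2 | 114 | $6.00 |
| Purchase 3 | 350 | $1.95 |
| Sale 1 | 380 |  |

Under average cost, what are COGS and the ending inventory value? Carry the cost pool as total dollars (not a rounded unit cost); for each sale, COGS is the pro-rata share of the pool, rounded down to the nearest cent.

After Beginning: 189 on hand, pool $708.75 (≈ $3.7500 each)
After Purchase 1: 429 on hand, pool $1,068.75 (≈ $2.4913 each)
After Purchase 2: 543 on hand, pool $1,752.75 (≈ $3.2279 each)
After Purchase 3: 893 on hand, pool $2,435.25 (≈ $2.7270 each)
Sale 1, sell 380: 380/893 × $2,435.25 → $1,036.27
Ending inventory (cost pool remaining) = $1,398.98

COGS = $1,036.27; ending inventory = $1,398.98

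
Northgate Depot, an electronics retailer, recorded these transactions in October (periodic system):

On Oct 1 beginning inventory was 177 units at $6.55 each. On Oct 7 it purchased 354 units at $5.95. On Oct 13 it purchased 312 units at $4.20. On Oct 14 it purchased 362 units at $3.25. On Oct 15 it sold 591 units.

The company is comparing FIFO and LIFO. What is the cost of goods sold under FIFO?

FIFO COGS: 177 @ $6.55 + 354 @ $5.95 + 60 @ $4.20 = $3,517.65
LIFO COGS: 362 @ $3.25 + 229 @ $4.20 = $2,138.30

COGS = $3,517.65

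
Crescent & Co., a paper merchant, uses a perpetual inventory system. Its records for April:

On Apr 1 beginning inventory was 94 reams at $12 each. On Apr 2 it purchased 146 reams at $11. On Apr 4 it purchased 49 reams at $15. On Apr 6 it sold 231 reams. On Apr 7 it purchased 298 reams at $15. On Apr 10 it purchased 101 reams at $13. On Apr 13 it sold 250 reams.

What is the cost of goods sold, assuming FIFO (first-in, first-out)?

COGS = $6,349

Apr 6, 231 sold [FIFO — oldest first]: 94 @ $12 + 137 @ $11 = $2,635
Apr 13, 250 sold [FIFO — oldest first]: 9 @ $11 + 49 @ $15 + 192 @ $15 = $3,714
Total COGS = $2,635 + $3,714 = $6,349
Ending inventory: 106 @ $15 + 101 @ $13 = $2,903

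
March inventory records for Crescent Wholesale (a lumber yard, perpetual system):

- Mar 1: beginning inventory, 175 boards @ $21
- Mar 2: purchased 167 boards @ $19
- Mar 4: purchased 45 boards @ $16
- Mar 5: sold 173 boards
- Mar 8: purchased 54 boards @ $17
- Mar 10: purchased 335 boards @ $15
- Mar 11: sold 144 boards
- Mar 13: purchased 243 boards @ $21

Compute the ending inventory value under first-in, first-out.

Mar 5, 173 sold [FIFO — oldest first]: 173 @ $21 = $3,633
Mar 11, 144 sold [FIFO — oldest first]: 2 @ $21 + 142 @ $19 = $2,740
Total COGS = $3,633 + $2,740 = $6,373
Ending inventory: 25 @ $19 + 45 @ $16 + 54 @ $17 + 335 @ $15 + 243 @ $21 = $12,241

Ending inventory = $12,241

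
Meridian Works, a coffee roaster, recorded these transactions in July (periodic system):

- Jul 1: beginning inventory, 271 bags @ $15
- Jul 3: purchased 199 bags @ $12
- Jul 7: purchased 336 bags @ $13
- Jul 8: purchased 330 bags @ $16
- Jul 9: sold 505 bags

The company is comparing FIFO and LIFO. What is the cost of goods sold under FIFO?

COGS = $6,908

FIFO COGS: 271 @ $15 + 199 @ $12 + 35 @ $13 = $6,908
LIFO COGS: 330 @ $16 + 175 @ $13 = $7,555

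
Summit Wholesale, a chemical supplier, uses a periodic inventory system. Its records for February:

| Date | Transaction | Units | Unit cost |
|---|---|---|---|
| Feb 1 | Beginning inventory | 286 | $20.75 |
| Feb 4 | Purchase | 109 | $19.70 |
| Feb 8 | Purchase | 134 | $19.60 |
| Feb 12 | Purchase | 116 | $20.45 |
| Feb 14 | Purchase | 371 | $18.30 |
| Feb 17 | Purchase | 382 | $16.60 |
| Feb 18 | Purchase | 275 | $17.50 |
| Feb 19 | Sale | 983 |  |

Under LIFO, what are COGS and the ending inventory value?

Feb 19, 983 sold [LIFO — newest first]: 275 @ $17.50 + 382 @ $16.60 + 326 @ $18.30 = $17,119.50
Ending inventory: 286 @ $20.75 + 109 @ $19.70 + 134 @ $19.60 + 116 @ $20.45 + 45 @ $18.30 = $13,903.90

COGS = $17,119.50; ending inventory = $13,903.90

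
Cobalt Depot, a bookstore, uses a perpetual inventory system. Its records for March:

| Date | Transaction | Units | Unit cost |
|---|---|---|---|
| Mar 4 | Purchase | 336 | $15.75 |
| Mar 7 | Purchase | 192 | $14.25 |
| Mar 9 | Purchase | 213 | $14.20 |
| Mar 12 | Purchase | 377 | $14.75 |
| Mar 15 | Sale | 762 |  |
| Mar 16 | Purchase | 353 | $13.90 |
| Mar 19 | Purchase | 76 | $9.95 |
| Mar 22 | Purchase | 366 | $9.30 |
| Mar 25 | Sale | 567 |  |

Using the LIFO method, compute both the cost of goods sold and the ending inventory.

COGS = $16,933.85; ending inventory = $8,746.20

Mar 15, 762 sold [LIFO — newest first]: 377 @ $14.75 + 213 @ $14.20 + 172 @ $14.25 = $11,036.35
Mar 25, 567 sold [LIFO — newest first]: 366 @ $9.30 + 76 @ $9.95 + 125 @ $13.90 = $5,897.50
Total COGS = $11,036.35 + $5,897.50 = $16,933.85
Ending inventory: 336 @ $15.75 + 20 @ $14.25 + 228 @ $13.90 = $8,746.20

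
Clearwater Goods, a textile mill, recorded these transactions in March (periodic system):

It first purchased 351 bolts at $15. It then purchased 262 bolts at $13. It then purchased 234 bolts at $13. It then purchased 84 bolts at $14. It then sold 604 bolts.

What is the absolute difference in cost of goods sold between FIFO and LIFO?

FIFO COGS: 351 @ $15 + 253 @ $13 = $8,554
LIFO COGS: 84 @ $14 + 234 @ $13 + 262 @ $13 + 24 @ $15 = $7,984
Difference = |$8,554 − $7,984| = $570

$570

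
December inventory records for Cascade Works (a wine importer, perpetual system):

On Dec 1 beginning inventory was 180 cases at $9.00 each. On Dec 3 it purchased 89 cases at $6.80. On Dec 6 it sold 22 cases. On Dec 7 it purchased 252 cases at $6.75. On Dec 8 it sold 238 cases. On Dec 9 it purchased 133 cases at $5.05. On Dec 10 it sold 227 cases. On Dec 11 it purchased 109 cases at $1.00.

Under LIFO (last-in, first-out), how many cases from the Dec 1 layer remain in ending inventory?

167

Dec 6, 22 sold [LIFO — newest first]: 22 @ $6.80 = $149.60
Dec 8, 238 sold [LIFO — newest first]: 238 @ $6.75 = $1,606.50
Dec 10, 227 sold [LIFO — newest first]: 133 @ $5.05 + 14 @ $6.75 + 67 @ $6.80 + 13 @ $9.00 = $1,338.75
Total COGS = $149.60 + $1,606.50 + $1,338.75 = $3,094.85
Ending inventory: 167 @ $9.00 + 109 @ $1.00 = $1,612.00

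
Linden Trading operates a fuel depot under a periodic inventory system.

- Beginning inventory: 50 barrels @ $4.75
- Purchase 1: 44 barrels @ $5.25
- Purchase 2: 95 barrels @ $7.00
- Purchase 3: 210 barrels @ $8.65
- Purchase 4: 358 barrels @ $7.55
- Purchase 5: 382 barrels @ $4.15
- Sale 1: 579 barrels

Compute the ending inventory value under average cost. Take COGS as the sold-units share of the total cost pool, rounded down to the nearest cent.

Ending inventory = $3,558.73

Sale 1, sell 579: 579/1139 × $7,238.20 → $3,679.47
Ending inventory (cost pool remaining) = $3,558.73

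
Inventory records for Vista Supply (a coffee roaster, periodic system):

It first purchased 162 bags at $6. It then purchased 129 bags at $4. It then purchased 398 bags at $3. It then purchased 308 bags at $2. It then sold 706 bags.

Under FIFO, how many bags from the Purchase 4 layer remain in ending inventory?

291

Sale 1 (706) [FIFO — oldest first]: 162 @ $6 + 129 @ $4 + 398 @ $3 + 17 @ $2 = $2,716
Ending inventory: 291 @ $2 = $582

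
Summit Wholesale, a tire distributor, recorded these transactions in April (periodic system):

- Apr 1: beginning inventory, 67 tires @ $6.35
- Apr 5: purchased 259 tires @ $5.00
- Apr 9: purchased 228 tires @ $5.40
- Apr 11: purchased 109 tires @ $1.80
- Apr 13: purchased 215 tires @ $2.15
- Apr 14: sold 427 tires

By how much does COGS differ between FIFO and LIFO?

FIFO COGS: 67 @ $6.35 + 259 @ $5.00 + 101 @ $5.40 = $2,265.85
LIFO COGS: 215 @ $2.15 + 109 @ $1.80 + 103 @ $5.40 = $1,214.65
Difference = |$2,265.85 − $1,214.65| = $1,051.20

$1,051.20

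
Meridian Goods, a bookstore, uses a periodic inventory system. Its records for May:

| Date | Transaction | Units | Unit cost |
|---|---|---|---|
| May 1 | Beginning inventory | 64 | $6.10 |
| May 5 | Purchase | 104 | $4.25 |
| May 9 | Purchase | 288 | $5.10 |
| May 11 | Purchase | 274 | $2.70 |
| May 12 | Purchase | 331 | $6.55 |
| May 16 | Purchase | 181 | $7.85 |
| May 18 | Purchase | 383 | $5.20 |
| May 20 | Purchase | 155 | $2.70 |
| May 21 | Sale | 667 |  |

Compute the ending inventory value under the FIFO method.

Ending inventory = $6,169.10

May 21, 667 sold [FIFO — oldest first]: 64 @ $6.10 + 104 @ $4.25 + 288 @ $5.10 + 211 @ $2.70 = $2,870.90
Ending inventory: 63 @ $2.70 + 331 @ $6.55 + 181 @ $7.85 + 383 @ $5.20 + 155 @ $2.70 = $6,169.10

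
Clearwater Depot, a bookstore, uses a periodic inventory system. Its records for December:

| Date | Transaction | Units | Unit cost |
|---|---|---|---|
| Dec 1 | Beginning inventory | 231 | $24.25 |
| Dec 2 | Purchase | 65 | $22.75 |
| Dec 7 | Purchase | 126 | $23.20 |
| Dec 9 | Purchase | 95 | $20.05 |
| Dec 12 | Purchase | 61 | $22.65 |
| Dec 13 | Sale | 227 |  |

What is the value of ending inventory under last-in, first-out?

Ending inventory = $8,356.50

Dec 13, 227 sold [LIFO — newest first]: 61 @ $22.65 + 95 @ $20.05 + 71 @ $23.20 = $4,933.60
Ending inventory: 231 @ $24.25 + 65 @ $22.75 + 55 @ $23.20 = $8,356.50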